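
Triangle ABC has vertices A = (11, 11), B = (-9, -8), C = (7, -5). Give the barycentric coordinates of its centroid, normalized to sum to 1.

The centroid is the average of the vertices, so each weight is 1/3.

(1/3, 1/3, 1/3)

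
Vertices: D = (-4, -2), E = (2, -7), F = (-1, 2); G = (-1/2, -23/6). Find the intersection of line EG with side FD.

(-3, -2/3)

Barycentric coordinates of G with respect to DEF: (1/3, 1/2, 1/6).
On side FD the E-coordinate is zero; dropping G's E-weight 1/2 and renormalizing the remaining 1/6 : 1/3 gives weights 1/3, 2/3 on F, D.
H = (1/3)·(-1, 2) + (2/3)·(-4, -2) = (-3, -2/3).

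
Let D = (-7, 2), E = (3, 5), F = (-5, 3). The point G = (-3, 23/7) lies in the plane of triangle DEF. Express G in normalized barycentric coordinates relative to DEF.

(3/7, 5/14, 3/14)

Signed area of the reference triangle: [DEF] = ½·((-7)·(5−3) + 3·(3−2) + (-5)·(2−5)) = ½·(-14 + 3 + 15) = 2.
[GEF] = ½·((-3)·(5−3) + 3·(3−(23/7)) + (-5)·(23/7−5)) = ½·(-6 − 6/7 + 60/7) = 6/7, so the D-coordinate is (6/7)/2 = 3/7.
[DGF] = ½·((-7)·(23/7−3) + (-3)·(3−2) + (-5)·(2−(23/7))) = ½·(-2 − 3 + 45/7) = 5/7, so the E-coordinate is 5/14.
[DEG] = ½·((-7)·(5−(23/7)) + 3·(23/7−2) + (-3)·(2−5)) = ½·(-12 + 27/7 + 9) = 3/7, so the F-coordinate is 3/14.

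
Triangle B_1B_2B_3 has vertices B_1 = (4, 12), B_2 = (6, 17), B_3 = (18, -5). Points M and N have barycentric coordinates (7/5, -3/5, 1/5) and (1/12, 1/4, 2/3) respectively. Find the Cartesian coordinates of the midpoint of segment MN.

(583/60, 451/120)

Barycentric coordinates of the midpoint are the average: (89/120, -7/40, 13/30).
Converting: (89/120)·B_1 + (-7/40)·B_2 + (13/30)·B_3 = (583/60, 451/120).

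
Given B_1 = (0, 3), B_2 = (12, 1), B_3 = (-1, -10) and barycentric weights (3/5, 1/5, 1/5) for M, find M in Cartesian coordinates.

(11/5, 0)

M = (3/5)·B_1 + (1/5)·B_2 + (1/5)·B_3.
x-coordinate: (3/5)·0 + (1/5)·12 + (1/5)·(-1) = 11/5.
y-coordinate: (3/5)·3 + (1/5)·1 + (1/5)·(-10) = 0.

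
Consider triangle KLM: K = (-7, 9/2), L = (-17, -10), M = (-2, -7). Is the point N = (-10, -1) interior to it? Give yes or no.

yes

Barycentric coordinates of N: (76/125, 124/375, 23/375).
The three coordinates are positive, positive, positive; a point is interior exactly when all three are positive.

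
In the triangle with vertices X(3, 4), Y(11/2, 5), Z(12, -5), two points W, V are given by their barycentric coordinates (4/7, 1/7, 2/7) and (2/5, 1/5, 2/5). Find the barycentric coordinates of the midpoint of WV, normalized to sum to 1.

Since both coordinate triples sum to 1, the midpoint's barycentrics are the componentwise average.
(4/7+2/5)/2 = 17/35; similarly 6/35 and 12/35.

(17/35, 6/35, 12/35)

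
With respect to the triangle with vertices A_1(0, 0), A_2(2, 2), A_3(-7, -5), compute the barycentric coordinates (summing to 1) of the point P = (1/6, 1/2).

Signed area of the reference triangle: [A_1A_2A_3] = ½·(0·(2−(-5)) + 2·(-5−0) + (-7)·(0−2)) = ½·(0 − 10 + 14) = 2.
[PA_2A_3] = ½·((1/6)·(2−(-5)) + 2·(-5−(1/2)) + (-7)·(1/2−2)) = ½·(7/6 − 11 + 21/2) = 1/3, so the A_1-coordinate is (1/3)/2 = 1/6.
[A_1PA_3] = ½·(0·(1/2−(-5)) + (1/6)·(-5−0) + (-7)·(0−(1/2))) = ½·(0 − 5/6 + 7/2) = 4/3, so the A_2-coordinate is 2/3.
[A_1A_2P] = ½·(0·(2−(1/2)) + 2·(1/2−0) + (1/6)·(0−2)) = ½·(0 + 1 − 1/3) = 1/3, so the A_3-coordinate is 1/6.

(1/6, 2/3, 1/6)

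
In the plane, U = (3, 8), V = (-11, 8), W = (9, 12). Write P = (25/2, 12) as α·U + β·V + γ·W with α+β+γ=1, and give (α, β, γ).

(1/4, -1/4, 1)

Signed area of the reference triangle: [UVW] = ½·(3·(8−12) + (-11)·(12−8) + 9·(8−8)) = ½·(-12 − 44 + 0) = -28.
[PVW] = ½·((25/2)·(8−12) + (-11)·(12−12) + 9·(12−8)) = ½·(-50 + 0 + 36) = -7, so the U-coordinate is (-7)/(-28) = 1/4.
[UPW] = ½·(3·(12−12) + (25/2)·(12−8) + 9·(8−12)) = ½·(0 + 50 − 36) = 7, so the V-coordinate is -1/4.
[UVP] = ½·(3·(8−12) + (-11)·(12−8) + (25/2)·(8−8)) = ½·(-12 − 44 + 0) = -28, so the W-coordinate is 1.
Check: 1/4 − 1/4 + 1 = 1.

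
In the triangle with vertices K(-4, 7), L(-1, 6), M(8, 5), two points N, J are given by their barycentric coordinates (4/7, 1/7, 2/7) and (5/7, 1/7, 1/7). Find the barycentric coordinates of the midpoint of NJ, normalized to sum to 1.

(9/14, 1/7, 3/14)

Since both coordinate triples sum to 1, the midpoint's barycentrics are the componentwise average.
(4/7+5/7)/2 = 9/14; similarly 1/7 and 3/14.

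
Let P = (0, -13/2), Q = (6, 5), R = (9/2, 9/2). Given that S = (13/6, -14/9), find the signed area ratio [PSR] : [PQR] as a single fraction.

1/9

[PQR] = ½·(0·(5−(9/2)) + 6·(9/2−(-13/2)) + (9/2)·(-13/2−5)) = ½·(0 + 66 − 207/4) = 57/8.
[PSR] = ½·(0·(-14/9−(9/2)) + (13/6)·(9/2−(-13/2)) + (9/2)·(-13/2−(-14/9))) = ½·(0 + 143/6 − 89/4) = 19/24, so the ratio is (19/24)/(57/8) = 1/9.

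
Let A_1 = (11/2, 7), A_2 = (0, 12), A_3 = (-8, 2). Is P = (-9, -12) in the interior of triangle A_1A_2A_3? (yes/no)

no

Barycentric coordinates of P: (102/95, -184/95, 177/95).
The three coordinates are positive, negative, positive; a point is interior exactly when all three are positive.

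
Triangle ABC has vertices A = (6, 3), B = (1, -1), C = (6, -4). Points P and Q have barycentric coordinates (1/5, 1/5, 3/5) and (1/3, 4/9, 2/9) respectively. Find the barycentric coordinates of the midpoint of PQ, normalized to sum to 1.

(4/15, 29/90, 37/90)

Since both coordinate triples sum to 1, the midpoint's barycentrics are the componentwise average.
(1/5+1/3)/2 = 4/15; similarly 29/90 and 37/90.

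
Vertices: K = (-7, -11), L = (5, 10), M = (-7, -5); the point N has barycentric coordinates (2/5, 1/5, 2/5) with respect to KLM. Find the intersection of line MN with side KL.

Line MN meets KL where the M-coordinate vanishes; zeroing N's M-weight and renormalizing leaves K, L-weights 2/5 : 1/5 → (2/3, 1/3).
So J = (2/3)·K + (1/3)·L = (-3, -4).

(-3, -4)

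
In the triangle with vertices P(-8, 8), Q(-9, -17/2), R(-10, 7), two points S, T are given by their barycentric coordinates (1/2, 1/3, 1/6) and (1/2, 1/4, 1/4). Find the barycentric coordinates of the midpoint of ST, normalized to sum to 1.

Since both coordinate triples sum to 1, the midpoint's barycentrics are the componentwise average.
(1/2+1/2)/2 = 1/2; similarly 7/24 and 5/24.

(1/2, 7/24, 5/24)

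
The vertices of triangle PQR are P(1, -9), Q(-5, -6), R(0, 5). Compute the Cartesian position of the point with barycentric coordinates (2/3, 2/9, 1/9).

(-4/9, -61/9)

S = (2/3)·P + (2/9)·Q + (1/9)·R.
x-coordinate: (2/3)·1 + (2/9)·(-5) + (1/9)·0 = -4/9.
y-coordinate: (2/3)·(-9) + (2/9)·(-6) + (1/9)·5 = -61/9.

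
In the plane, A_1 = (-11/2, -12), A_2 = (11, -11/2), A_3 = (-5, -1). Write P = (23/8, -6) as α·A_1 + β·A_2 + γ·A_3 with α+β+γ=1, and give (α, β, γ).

(1/4, 1/2, 1/4)

Signed area of the reference triangle: [A_1A_2A_3] = ½·((-11/2)·(-11/2−(-1)) + 11·(-1−(-12)) + (-5)·(-12−(-11/2))) = ½·(99/4 + 121 + 65/2) = 713/8.
[PA_2A_3] = ½·((23/8)·(-11/2−(-1)) + 11·(-1−(-6)) + (-5)·(-6−(-11/2))) = ½·(-207/16 + 55 + 5/2) = 713/32, so the A_1-coordinate is (713/32)/(713/8) = 1/4.
[A_1PA_3] = ½·((-11/2)·(-6−(-1)) + (23/8)·(-1−(-12)) + (-5)·(-12−(-6))) = ½·(55/2 + 253/8 + 30) = 713/16, so the A_2-coordinate is 1/2.
[A_1A_2P] = ½·((-11/2)·(-11/2−(-6)) + 11·(-6−(-12)) + (23/8)·(-12−(-11/2))) = ½·(-11/4 + 66 − 299/16) = 713/32, so the A_3-coordinate is 1/4.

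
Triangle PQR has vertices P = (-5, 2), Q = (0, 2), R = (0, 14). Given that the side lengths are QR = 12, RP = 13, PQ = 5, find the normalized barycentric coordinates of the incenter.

The incenter has barycentric coordinates proportional to the opposite side lengths: (12 : 13 : 5).
Normalizing by 12+13+5 = 30 gives (2/5, 13/30, 1/6).

(2/5, 13/30, 1/6)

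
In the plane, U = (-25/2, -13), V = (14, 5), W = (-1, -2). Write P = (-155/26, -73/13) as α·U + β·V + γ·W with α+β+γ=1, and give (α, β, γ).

Signed area of the reference triangle: [UVW] = ½·((-25/2)·(5−(-2)) + 14·(-2−(-13)) + (-1)·(-13−5)) = ½·(-175/2 + 154 + 18) = 169/4.
[PVW] = ½·((-155/26)·(5−(-2)) + 14·(-2−(-73/13)) + (-1)·(-73/13−5)) = ½·(-1085/26 + 658/13 + 138/13) = 39/4, so the U-coordinate is (39/4)/(169/4) = 3/13.
[UPW] = ½·((-25/2)·(-73/13−(-2)) + (-155/26)·(-2−(-13)) + (-1)·(-13−(-73/13))) = ½·(1175/26 − 1705/26 + 96/13) = -13/2, so the V-coordinate is -2/13.
[UVP] = ½·((-25/2)·(5−(-73/13)) + 14·(-73/13−(-13)) + (-155/26)·(-13−5)) = ½·(-1725/13 + 1344/13 + 1395/13) = 39, so the W-coordinate is 12/13.
Check: 3/13 − 2/13 + 12/13 = 1.

(3/13, -2/13, 12/13)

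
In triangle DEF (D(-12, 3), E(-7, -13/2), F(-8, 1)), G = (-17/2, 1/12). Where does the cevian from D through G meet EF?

(-39/5, -1/2)

Barycentric coordinates of G with respect to DEF: (1/6, 1/6, 2/3).
On side EF the D-coordinate is zero; dropping G's D-weight 1/6 and renormalizing the remaining 1/6 : 2/3 gives weights 1/5, 4/5 on E, F.
H = (1/5)·(-7, -13/2) + (4/5)·(-8, 1) = (-39/5, -1/2).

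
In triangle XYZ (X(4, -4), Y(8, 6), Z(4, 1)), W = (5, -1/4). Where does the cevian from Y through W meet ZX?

Barycentric coordinates of W with respect to XYZ: (1/2, 1/4, 1/4).
On side ZX the Y-coordinate is zero; dropping W's Y-weight 1/4 and renormalizing the remaining 1/4 : 1/2 gives weights 1/3, 2/3 on Z, X.
V = (1/3)·(4, 1) + (2/3)·(4, -4) = (4, -7/3).

(4, -7/3)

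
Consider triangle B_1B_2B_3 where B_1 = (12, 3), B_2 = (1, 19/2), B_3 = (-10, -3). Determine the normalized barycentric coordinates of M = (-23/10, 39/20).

(1/5, 3/10, 1/2)

Signed area of the reference triangle: [B_1B_2B_3] = ½·(12·(19/2−(-3)) + 1·(-3−3) + (-10)·(3−(19/2))) = ½·(150 − 6 + 65) = 209/2.
[MB_2B_3] = ½·((-23/10)·(19/2−(-3)) + 1·(-3−(39/20)) + (-10)·(39/20−(19/2))) = ½·(-115/4 − 99/20 + 151/2) = 209/10, so the B_1-coordinate is (209/10)/(209/2) = 1/5.
[B_1MB_3] = ½·(12·(39/20−(-3)) + (-23/10)·(-3−3) + (-10)·(3−(39/20))) = ½·(297/5 + 69/5 − 21/2) = 627/20, so the B_2-coordinate is 3/10.
[B_1B_2M] = ½·(12·(19/2−(39/20)) + 1·(39/20−3) + (-23/10)·(3−(19/2))) = ½·(453/5 − 21/20 + 299/20) = 209/4, so the B_3-coordinate is 1/2.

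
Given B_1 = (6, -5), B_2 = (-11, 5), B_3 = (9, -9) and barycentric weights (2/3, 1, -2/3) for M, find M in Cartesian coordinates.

(-13, 23/3)

M = (2/3)·B_1 + 1·B_2 + (-2/3)·B_3.
x-coordinate: (2/3)·6 + 1·(-11) + (-2/3)·9 = -13.
y-coordinate: (2/3)·(-5) + 1·5 + (-2/3)·(-9) = 23/3.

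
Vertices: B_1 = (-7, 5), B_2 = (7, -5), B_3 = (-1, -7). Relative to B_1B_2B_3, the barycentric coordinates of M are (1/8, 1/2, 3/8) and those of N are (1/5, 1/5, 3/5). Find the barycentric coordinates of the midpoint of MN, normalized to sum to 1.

Since both coordinate triples sum to 1, the midpoint's barycentrics are the componentwise average.
(1/8+1/5)/2 = 13/80; similarly 7/20 and 39/80.

(13/80, 7/20, 39/80)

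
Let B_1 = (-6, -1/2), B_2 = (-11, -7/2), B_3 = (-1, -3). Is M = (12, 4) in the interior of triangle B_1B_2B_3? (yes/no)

no

Barycentric coordinates of M: (127/55, -27/11, 63/55).
The three coordinates are positive, negative, positive; a point is interior exactly when all three are positive.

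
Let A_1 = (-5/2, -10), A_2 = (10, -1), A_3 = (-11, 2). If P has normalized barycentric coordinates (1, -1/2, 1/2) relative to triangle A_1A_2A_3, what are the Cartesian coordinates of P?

P = 1·A_1 + (-1/2)·A_2 + (1/2)·A_3.
x-coordinate: 1·(-5/2) + (-1/2)·10 + (1/2)·(-11) = -13.
y-coordinate: 1·(-10) + (-1/2)·(-1) + (1/2)·2 = -17/2.

(-13, -17/2)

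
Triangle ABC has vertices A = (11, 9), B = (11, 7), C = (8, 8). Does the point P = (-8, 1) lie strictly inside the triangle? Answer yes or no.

no

Barycentric coordinates of P: (-37/6, 5/6, 19/3).
The three coordinates are negative, positive, positive; a point is interior exactly when all three are positive.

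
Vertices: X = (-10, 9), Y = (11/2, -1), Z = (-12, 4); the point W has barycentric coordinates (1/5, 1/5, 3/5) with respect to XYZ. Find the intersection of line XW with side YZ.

Line XW meets YZ where the X-coordinate vanishes; zeroing W's X-weight and renormalizing leaves Y, Z-weights 1/5 : 3/5 → (1/4, 3/4).
So V = (1/4)·Y + (3/4)·Z = (-61/8, 11/4).

(-61/8, 11/4)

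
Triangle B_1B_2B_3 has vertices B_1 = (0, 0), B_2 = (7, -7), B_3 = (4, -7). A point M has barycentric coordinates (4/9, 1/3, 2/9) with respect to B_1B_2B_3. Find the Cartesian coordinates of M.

(29/9, -35/9)

M = (4/9)·B_1 + (1/3)·B_2 + (2/9)·B_3.
x-coordinate: (4/9)·0 + (1/3)·7 + (2/9)·4 = 29/9.
y-coordinate: (4/9)·0 + (1/3)·(-7) + (2/9)·(-7) = -35/9.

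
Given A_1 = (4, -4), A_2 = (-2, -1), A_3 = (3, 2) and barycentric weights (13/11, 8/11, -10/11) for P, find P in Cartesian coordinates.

(6/11, -80/11)

P = (13/11)·A_1 + (8/11)·A_2 + (-10/11)·A_3.
x-coordinate: (13/11)·4 + (8/11)·(-2) + (-10/11)·3 = 6/11.
y-coordinate: (13/11)·(-4) + (8/11)·(-1) + (-10/11)·2 = -80/11.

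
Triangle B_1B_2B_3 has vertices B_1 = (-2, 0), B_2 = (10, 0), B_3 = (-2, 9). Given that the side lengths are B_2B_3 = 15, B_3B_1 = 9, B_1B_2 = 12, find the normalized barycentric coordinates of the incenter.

The incenter has barycentric coordinates proportional to the opposite side lengths: (15 : 9 : 12).
Normalizing by 15+9+12 = 36 gives (5/12, 1/4, 1/3).

(5/12, 1/4, 1/3)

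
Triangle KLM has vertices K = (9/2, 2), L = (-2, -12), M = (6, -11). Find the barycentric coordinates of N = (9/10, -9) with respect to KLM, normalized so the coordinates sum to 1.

(1/5, 3/5, 1/5)

Signed area of the reference triangle: [KLM] = ½·((9/2)·(-12−(-11)) + (-2)·(-11−2) + 6·(2−(-12))) = ½·(-9/2 + 26 + 84) = 211/4.
[NLM] = ½·((9/10)·(-12−(-11)) + (-2)·(-11−(-9)) + 6·(-9−(-12))) = ½·(-9/10 + 4 + 18) = 211/20, so the K-coordinate is (211/20)/(211/4) = 1/5.
[KNM] = ½·((9/2)·(-9−(-11)) + (9/10)·(-11−2) + 6·(2−(-9))) = ½·(9 − 117/10 + 66) = 633/20, so the L-coordinate is 3/5.
[KLN] = ½·((9/2)·(-12−(-9)) + (-2)·(-9−2) + (9/10)·(2−(-12))) = ½·(-27/2 + 22 + 63/5) = 211/20, so the M-coordinate is 1/5.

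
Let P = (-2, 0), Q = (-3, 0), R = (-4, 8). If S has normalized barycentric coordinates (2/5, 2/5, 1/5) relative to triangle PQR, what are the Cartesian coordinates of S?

S = (2/5)·P + (2/5)·Q + (1/5)·R.
x-coordinate: (2/5)·(-2) + (2/5)·(-3) + (1/5)·(-4) = -14/5.
y-coordinate: (2/5)·0 + (2/5)·0 + (1/5)·8 = 8/5.

(-14/5, 8/5)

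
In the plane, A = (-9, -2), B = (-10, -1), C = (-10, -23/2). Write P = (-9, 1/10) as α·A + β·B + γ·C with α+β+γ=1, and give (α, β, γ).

(1, 1/5, -1/5)

Signed area of the reference triangle: [ABC] = ½·((-9)·(-1−(-23/2)) + (-10)·(-23/2−(-2)) + (-10)·(-2−(-1))) = ½·(-189/2 + 95 + 10) = 21/4.
[PBC] = ½·((-9)·(-1−(-23/2)) + (-10)·(-23/2−(1/10)) + (-10)·(1/10−(-1))) = ½·(-189/2 + 116 − 11) = 21/4, so the A-coordinate is (21/4)/(21/4) = 1.
[APC] = ½·((-9)·(1/10−(-23/2)) + (-9)·(-23/2−(-2)) + (-10)·(-2−(1/10))) = ½·(-522/5 + 171/2 + 21) = 21/20, so the B-coordinate is 1/5.
[ABP] = ½·((-9)·(-1−(1/10)) + (-10)·(1/10−(-2)) + (-9)·(-2−(-1))) = ½·(99/10 − 21 + 9) = -21/20, so the C-coordinate is -1/5.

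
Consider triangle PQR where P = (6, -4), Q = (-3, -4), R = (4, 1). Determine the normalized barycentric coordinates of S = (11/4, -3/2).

(1/4, 1/4, 1/2)

Signed area of the reference triangle: [PQR] = ½·(6·(-4−1) + (-3)·(1−(-4)) + 4·(-4−(-4))) = ½·(-30 − 15 + 0) = -45/2.
[SQR] = ½·((11/4)·(-4−1) + (-3)·(1−(-3/2)) + 4·(-3/2−(-4))) = ½·(-55/4 − 15/2 + 10) = -45/8, so the P-coordinate is (-45/8)/(-45/2) = 1/4.
[PSR] = ½·(6·(-3/2−1) + (11/4)·(1−(-4)) + 4·(-4−(-3/2))) = ½·(-15 + 55/4 − 10) = -45/8, so the Q-coordinate is 1/4.
[PQS] = ½·(6·(-4−(-3/2)) + (-3)·(-3/2−(-4)) + (11/4)·(-4−(-4))) = ½·(-15 − 15/2 + 0) = -45/4, so the R-coordinate is 1/2.
Check: 1/4 + 1/4 + 1/2 = 1.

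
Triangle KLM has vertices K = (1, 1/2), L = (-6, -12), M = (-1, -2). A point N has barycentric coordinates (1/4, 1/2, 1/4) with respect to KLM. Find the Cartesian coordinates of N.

N = (1/4)·K + (1/2)·L + (1/4)·M.
x-coordinate: (1/4)·1 + (1/2)·(-6) + (1/4)·(-1) = -3.
y-coordinate: (1/4)·(1/2) + (1/2)·(-12) + (1/4)·(-2) = -51/8.

(-3, -51/8)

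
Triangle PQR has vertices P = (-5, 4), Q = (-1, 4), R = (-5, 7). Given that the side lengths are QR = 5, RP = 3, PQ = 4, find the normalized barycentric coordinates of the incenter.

(5/12, 1/4, 1/3)

The incenter has barycentric coordinates proportional to the opposite side lengths: (5 : 3 : 4).
Normalizing by 5+3+4 = 12 gives (5/12, 1/4, 1/3).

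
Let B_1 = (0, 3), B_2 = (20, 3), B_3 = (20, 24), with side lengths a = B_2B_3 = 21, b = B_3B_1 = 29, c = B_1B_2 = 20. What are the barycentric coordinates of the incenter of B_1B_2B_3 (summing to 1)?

(3/10, 29/70, 2/7)

The incenter has barycentric coordinates proportional to the opposite side lengths: (21 : 29 : 20).
Normalizing by 21+29+20 = 70 gives (3/10, 29/70, 2/7).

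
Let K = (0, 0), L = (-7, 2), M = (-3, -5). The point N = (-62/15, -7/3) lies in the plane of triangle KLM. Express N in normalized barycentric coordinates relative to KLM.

(1/15, 1/3, 3/5)

Signed area of the reference triangle: [KLM] = ½·(0·(2−(-5)) + (-7)·(-5−0) + (-3)·(0−2)) = ½·(0 + 35 + 6) = 41/2.
[NLM] = ½·((-62/15)·(2−(-5)) + (-7)·(-5−(-7/3)) + (-3)·(-7/3−2)) = ½·(-434/15 + 56/3 + 13) = 41/30, so the K-coordinate is (41/30)/(41/2) = 1/15.
[KNM] = ½·(0·(-7/3−(-5)) + (-62/15)·(-5−0) + (-3)·(0−(-7/3))) = ½·(0 + 62/3 − 7) = 41/6, so the L-coordinate is 1/3.
[KLN] = ½·(0·(2−(-7/3)) + (-7)·(-7/3−0) + (-62/15)·(0−2)) = ½·(0 + 49/3 + 124/15) = 123/10, so the M-coordinate is 3/5.
Check: 1/15 + 1/3 + 3/5 = 1.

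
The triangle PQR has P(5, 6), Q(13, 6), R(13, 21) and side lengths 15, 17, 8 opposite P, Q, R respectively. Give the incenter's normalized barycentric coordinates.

(3/8, 17/40, 1/5)

The incenter has barycentric coordinates proportional to the opposite side lengths: (15 : 17 : 8).
Normalizing by 15+17+8 = 40 gives (3/8, 17/40, 1/5).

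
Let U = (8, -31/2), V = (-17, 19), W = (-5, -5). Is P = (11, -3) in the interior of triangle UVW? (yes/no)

Barycentric coordinates of P: (68/31, 97/93, -208/93).
The three coordinates are positive, positive, negative; a point is interior exactly when all three are positive.

no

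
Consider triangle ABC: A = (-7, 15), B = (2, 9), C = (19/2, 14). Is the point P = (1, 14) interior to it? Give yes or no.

Barycentric coordinates of P: (17/36, 17/180, 13/30).
The three coordinates are positive, positive, positive; a point is interior exactly when all three are positive.

yes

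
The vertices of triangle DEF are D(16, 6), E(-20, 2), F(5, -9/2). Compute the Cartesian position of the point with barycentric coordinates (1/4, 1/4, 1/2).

(3/2, -1/4)

G = (1/4)·D + (1/4)·E + (1/2)·F.
x-coordinate: (1/4)·16 + (1/4)·(-20) + (1/2)·5 = 3/2.
y-coordinate: (1/4)·6 + (1/4)·2 + (1/2)·(-9/2) = -1/4.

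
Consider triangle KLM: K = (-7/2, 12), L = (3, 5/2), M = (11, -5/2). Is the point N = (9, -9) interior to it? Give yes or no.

no

Barycentric coordinates of N: (-124/87, 17/6, -71/174).
The three coordinates are negative, positive, negative; a point is interior exactly when all three are positive.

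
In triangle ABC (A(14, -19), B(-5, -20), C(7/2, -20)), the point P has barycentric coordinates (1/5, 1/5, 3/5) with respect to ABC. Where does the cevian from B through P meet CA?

(49/8, -79/4)

Line BP meets CA where the B-coordinate vanishes; zeroing P's B-weight and renormalizing leaves C, A-weights 3/5 : 1/5 → (3/4, 1/4).
So Q = (3/4)·C + (1/4)·A = (49/8, -79/4).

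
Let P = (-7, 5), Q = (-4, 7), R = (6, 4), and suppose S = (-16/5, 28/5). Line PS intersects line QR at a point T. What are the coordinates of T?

Barycentric coordinates of S with respect to PQR: (2/5, 2/5, 1/5).
On side QR the P-coordinate is zero; dropping S's P-weight 2/5 and renormalizing the remaining 2/5 : 1/5 gives weights 2/3, 1/3 on Q, R.
T = (2/3)·(-4, 7) + (1/3)·(6, 4) = (-2/3, 6).

(-2/3, 6)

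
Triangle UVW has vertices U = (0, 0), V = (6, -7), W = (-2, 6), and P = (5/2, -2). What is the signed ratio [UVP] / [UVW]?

1/4

[UVW] = ½·(0·(-7−6) + 6·(6−0) + (-2)·(0−(-7))) = ½·(0 + 36 − 14) = 11.
[UVP] = ½·(0·(-7−(-2)) + 6·(-2−0) + (5/2)·(0−(-7))) = ½·(0 − 12 + 35/2) = 11/4, so the ratio is (11/4)/11 = 1/4.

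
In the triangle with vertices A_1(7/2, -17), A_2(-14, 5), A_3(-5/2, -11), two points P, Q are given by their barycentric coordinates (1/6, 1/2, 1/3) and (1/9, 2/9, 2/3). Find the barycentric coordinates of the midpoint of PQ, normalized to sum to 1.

Since both coordinate triples sum to 1, the midpoint's barycentrics are the componentwise average.
(1/6+1/9)/2 = 5/36; similarly 13/36 and 1/2.

(5/36, 13/36, 1/2)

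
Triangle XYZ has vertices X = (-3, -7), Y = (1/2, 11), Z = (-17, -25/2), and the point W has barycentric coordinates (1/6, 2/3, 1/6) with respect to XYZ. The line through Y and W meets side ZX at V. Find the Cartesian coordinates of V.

Line YW meets ZX where the Y-coordinate vanishes; zeroing W's Y-weight and renormalizing leaves Z, X-weights 1/6 : 1/6 → (1/2, 1/2).
So V = (1/2)·Z + (1/2)·X = (-10, -39/4).

(-10, -39/4)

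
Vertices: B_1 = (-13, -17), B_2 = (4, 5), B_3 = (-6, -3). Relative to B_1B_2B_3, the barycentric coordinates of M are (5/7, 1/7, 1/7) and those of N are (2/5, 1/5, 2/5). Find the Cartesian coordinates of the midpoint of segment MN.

Barycentric coordinates of the midpoint are the average: (39/70, 6/35, 19/70).
Converting: (39/70)·B_1 + (6/35)·B_2 + (19/70)·B_3 = (-573/70, -66/7).

(-573/70, -66/7)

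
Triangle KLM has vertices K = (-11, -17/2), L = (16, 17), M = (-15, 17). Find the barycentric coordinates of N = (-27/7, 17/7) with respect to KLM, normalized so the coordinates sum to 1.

(4/7, 2/7, 1/7)

Signed area of the reference triangle: [KLM] = ½·((-11)·(17−17) + 16·(17−(-17/2)) + (-15)·(-17/2−17)) = ½·(0 + 408 + 765/2) = 1581/4.
[NLM] = ½·((-27/7)·(17−17) + 16·(17−(17/7)) + (-15)·(17/7−17)) = ½·(0 + 1632/7 + 1530/7) = 1581/7, so the K-coordinate is (1581/7)/(1581/4) = 4/7.
[KNM] = ½·((-11)·(17/7−17) + (-27/7)·(17−(-17/2)) + (-15)·(-17/2−(17/7))) = ½·(1122/7 − 1377/14 + 2295/14) = 1581/14, so the L-coordinate is 2/7.
[KLN] = ½·((-11)·(17−(17/7)) + 16·(17/7−(-17/2)) + (-27/7)·(-17/2−17)) = ½·(-1122/7 + 1224/7 + 1377/14) = 1581/28, so the M-coordinate is 1/7.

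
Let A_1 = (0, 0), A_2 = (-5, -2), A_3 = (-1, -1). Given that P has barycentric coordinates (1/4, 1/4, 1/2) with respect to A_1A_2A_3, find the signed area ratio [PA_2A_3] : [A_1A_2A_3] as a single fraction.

1/4

The signed ratio [PA_2A_3]/[A_1A_2A_3] equals the barycentric coordinate of P at vertex A_1, which is 1/4.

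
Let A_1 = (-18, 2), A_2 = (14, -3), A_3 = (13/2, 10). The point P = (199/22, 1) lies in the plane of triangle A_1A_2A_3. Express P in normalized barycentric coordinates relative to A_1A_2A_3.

(1/11, 7/11, 3/11)

Signed area of the reference triangle: [A_1A_2A_3] = ½·((-18)·(-3−10) + 14·(10−2) + (13/2)·(2−(-3))) = ½·(234 + 112 + 65/2) = 757/4.
[PA_2A_3] = ½·((199/22)·(-3−10) + 14·(10−1) + (13/2)·(1−(-3))) = ½·(-2587/22 + 126 + 26) = 757/44, so the A_1-coordinate is (757/44)/(757/4) = 1/11.
[A_1PA_3] = ½·((-18)·(1−10) + (199/22)·(10−2) + (13/2)·(2−1)) = ½·(162 + 796/11 + 13/2) = 5299/44, so the A_2-coordinate is 7/11.
[A_1A_2P] = ½·((-18)·(-3−1) + 14·(1−2) + (199/22)·(2−(-3))) = ½·(72 − 14 + 995/22) = 2271/44, so the A_3-coordinate is 3/11.
Check: 1/11 + 7/11 + 3/11 = 1.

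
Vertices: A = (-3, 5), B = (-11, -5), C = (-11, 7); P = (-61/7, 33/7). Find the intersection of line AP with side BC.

(-11, 23/5)

Barycentric coordinates of P with respect to ABC: (2/7, 1/7, 4/7).
On side BC the A-coordinate is zero; dropping P's A-weight 2/7 and renormalizing the remaining 1/7 : 4/7 gives weights 1/5, 4/5 on B, C.
Q = (1/5)·(-11, -5) + (4/5)·(-11, 7) = (-11, 23/5).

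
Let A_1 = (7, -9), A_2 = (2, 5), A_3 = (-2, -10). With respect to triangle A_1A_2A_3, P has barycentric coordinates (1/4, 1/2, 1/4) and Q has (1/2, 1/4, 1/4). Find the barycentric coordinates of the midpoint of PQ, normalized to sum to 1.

Since both coordinate triples sum to 1, the midpoint's barycentrics are the componentwise average.
(1/4+1/2)/2 = 3/8; similarly 3/8 and 1/4.

(3/8, 3/8, 1/4)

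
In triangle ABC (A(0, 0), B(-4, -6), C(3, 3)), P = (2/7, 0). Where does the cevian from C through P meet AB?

(-4/5, -6/5)

Barycentric coordinates of P with respect to ABC: (4/7, 1/7, 2/7).
On side AB the C-coordinate is zero; dropping P's C-weight 2/7 and renormalizing the remaining 4/7 : 1/7 gives weights 4/5, 1/5 on A, B.
Q = (4/5)·(0, 0) + (1/5)·(-4, -6) = (-4/5, -6/5).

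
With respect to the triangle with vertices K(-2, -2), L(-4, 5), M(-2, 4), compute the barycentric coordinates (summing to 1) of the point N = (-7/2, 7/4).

Signed area of the reference triangle: [KLM] = ½·((-2)·(5−4) + (-4)·(4−(-2)) + (-2)·(-2−5)) = ½·(-2 − 24 + 14) = -6.
[NLM] = ½·((-7/2)·(5−4) + (-4)·(4−(7/4)) + (-2)·(7/4−5)) = ½·(-7/2 − 9 + 13/2) = -3, so the K-coordinate is (-3)/(-6) = 1/2.
[KNM] = ½·((-2)·(7/4−4) + (-7/2)·(4−(-2)) + (-2)·(-2−(7/4))) = ½·(9/2 − 21 + 15/2) = -9/2, so the L-coordinate is 3/4.
[KLN] = ½·((-2)·(5−(7/4)) + (-4)·(7/4−(-2)) + (-7/2)·(-2−5)) = ½·(-13/2 − 15 + 49/2) = 3/2, so the M-coordinate is -1/4.
Check: 1/2 + 3/4 − 1/4 = 1.

(1/2, 3/4, -1/4)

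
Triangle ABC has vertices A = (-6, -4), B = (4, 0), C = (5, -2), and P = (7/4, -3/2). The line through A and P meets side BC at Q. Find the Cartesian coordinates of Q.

Barycentric coordinates of P with respect to ABC: (1/4, 1/2, 1/4).
On side BC the A-coordinate is zero; dropping P's A-weight 1/4 and renormalizing the remaining 1/2 : 1/4 gives weights 2/3, 1/3 on B, C.
Q = (2/3)·(4, 0) + (1/3)·(5, -2) = (13/3, -2/3).

(13/3, -2/3)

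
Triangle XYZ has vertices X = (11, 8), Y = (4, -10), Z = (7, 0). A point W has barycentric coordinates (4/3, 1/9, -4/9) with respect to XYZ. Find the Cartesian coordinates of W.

(12, 86/9)

W = (4/3)·X + (1/9)·Y + (-4/9)·Z.
x-coordinate: (4/3)·11 + (1/9)·4 + (-4/9)·7 = 12.
y-coordinate: (4/3)·8 + (1/9)·(-10) + (-4/9)·0 = 86/9.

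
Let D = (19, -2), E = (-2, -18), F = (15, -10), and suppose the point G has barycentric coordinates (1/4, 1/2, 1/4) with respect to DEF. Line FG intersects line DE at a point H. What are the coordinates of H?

(5, -38/3)

Line FG meets DE where the F-coordinate vanishes; zeroing G's F-weight and renormalizing leaves D, E-weights 1/4 : 1/2 → (1/3, 2/3).
So H = (1/3)·D + (2/3)·E = (5, -38/3).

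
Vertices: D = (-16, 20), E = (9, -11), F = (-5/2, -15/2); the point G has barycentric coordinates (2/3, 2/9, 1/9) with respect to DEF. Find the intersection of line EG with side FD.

(-197/14, 225/14)

Line EG meets FD where the E-coordinate vanishes; zeroing G's E-weight and renormalizing leaves F, D-weights 1/9 : 2/3 → (1/7, 6/7).
So H = (1/7)·F + (6/7)·D = (-197/14, 225/14).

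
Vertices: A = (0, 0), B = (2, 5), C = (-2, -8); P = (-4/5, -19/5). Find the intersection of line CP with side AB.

Barycentric coordinates of P with respect to ABC: (1/5, 1/5, 3/5).
On side AB the C-coordinate is zero; dropping P's C-weight 3/5 and renormalizing the remaining 1/5 : 1/5 gives weights 1/2, 1/2 on A, B.
Q = (1/2)·(0, 0) + (1/2)·(2, 5) = (1, 5/2).

(1, 5/2)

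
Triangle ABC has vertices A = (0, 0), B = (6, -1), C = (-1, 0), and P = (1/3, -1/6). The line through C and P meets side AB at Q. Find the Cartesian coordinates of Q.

Barycentric coordinates of P with respect to ABC: (1/6, 1/6, 2/3).
On side AB the C-coordinate is zero; dropping P's C-weight 2/3 and renormalizing the remaining 1/6 : 1/6 gives weights 1/2, 1/2 on A, B.
Q = (1/2)·(0, 0) + (1/2)·(6, -1) = (3, -1/2).

(3, -1/2)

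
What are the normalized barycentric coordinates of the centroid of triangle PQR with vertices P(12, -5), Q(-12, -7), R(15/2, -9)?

(1/3, 1/3, 1/3)

The centroid is the average of the vertices, so each weight is 1/3.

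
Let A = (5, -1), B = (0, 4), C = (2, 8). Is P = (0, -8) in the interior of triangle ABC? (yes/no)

Barycentric coordinates of P: (4/5, 11/5, -2).
The three coordinates are positive, positive, negative; a point is interior exactly when all three are positive.

no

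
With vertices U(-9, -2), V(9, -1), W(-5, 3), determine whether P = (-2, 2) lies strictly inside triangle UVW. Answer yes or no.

Barycentric coordinates of P: (1/43, 19/86, 65/86).
The three coordinates are positive, positive, positive; a point is interior exactly when all three are positive.

yes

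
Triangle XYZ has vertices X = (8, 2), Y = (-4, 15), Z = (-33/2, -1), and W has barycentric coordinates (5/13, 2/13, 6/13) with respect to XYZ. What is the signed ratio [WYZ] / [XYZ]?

The signed ratio [WYZ]/[XYZ] equals the barycentric coordinate of W at vertex X, which is 5/13.

5/13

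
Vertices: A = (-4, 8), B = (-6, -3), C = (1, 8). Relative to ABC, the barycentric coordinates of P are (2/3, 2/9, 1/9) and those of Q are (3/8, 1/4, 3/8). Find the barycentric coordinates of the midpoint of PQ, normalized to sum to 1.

(25/48, 17/72, 35/144)

Since both coordinate triples sum to 1, the midpoint's barycentrics are the componentwise average.
(2/3+3/8)/2 = 25/48; similarly 17/72 and 35/144.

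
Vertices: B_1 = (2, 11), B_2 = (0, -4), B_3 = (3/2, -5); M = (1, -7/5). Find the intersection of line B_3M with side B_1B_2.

Barycentric coordinates of M with respect to B_1B_2B_3: (1/5, 2/5, 2/5).
On side B_1B_2 the B_3-coordinate is zero; dropping M's B_3-weight 2/5 and renormalizing the remaining 1/5 : 2/5 gives weights 1/3, 2/3 on B_1, B_2.
N = (1/3)·(2, 11) + (2/3)·(0, -4) = (2/3, 1).

(2/3, 1)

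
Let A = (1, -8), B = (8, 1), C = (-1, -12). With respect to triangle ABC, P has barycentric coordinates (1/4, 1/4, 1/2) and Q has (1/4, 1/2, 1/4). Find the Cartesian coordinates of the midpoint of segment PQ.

(23/8, -49/8)

Barycentric coordinates of the midpoint are the average: (1/4, 3/8, 3/8).
Converting: (1/4)·A + (3/8)·B + (3/8)·C = (23/8, -49/8).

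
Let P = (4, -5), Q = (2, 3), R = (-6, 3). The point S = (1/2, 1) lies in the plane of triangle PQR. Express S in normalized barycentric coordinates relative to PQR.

(1/4, 1/2, 1/4)

Signed area of the reference triangle: [PQR] = ½·(4·(3−3) + 2·(3−(-5)) + (-6)·(-5−3)) = ½·(0 + 16 + 48) = 32.
[SQR] = ½·((1/2)·(3−3) + 2·(3−1) + (-6)·(1−3)) = ½·(0 + 4 + 12) = 8, so the P-coordinate is 8/32 = 1/4.
[PSR] = ½·(4·(1−3) + (1/2)·(3−(-5)) + (-6)·(-5−1)) = ½·(-8 + 4 + 36) = 16, so the Q-coordinate is 1/2.
[PQS] = ½·(4·(3−1) + 2·(1−(-5)) + (1/2)·(-5−3)) = ½·(8 + 12 − 4) = 8, so the R-coordinate is 1/4.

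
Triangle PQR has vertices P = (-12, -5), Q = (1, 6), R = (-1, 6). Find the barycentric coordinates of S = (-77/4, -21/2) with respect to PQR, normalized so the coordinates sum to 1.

(3/2, -7/8, 3/8)

Signed area of the reference triangle: [PQR] = ½·((-12)·(6−6) + 1·(6−(-5)) + (-1)·(-5−6)) = ½·(0 + 11 + 11) = 11.
[SQR] = ½·((-77/4)·(6−6) + 1·(6−(-21/2)) + (-1)·(-21/2−6)) = ½·(0 + 33/2 + 33/2) = 33/2, so the P-coordinate is (33/2)/11 = 3/2.
[PSR] = ½·((-12)·(-21/2−6) + (-77/4)·(6−(-5)) + (-1)·(-5−(-21/2))) = ½·(198 − 847/4 − 11/2) = -77/8, so the Q-coordinate is -7/8.
[PQS] = ½·((-12)·(6−(-21/2)) + 1·(-21/2−(-5)) + (-77/4)·(-5−6)) = ½·(-198 − 11/2 + 847/4) = 33/8, so the R-coordinate is 3/8.
Check: 3/2 − 7/8 + 3/8 = 1.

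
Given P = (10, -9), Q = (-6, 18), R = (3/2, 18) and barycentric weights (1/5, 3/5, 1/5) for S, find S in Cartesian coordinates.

S = (1/5)·P + (3/5)·Q + (1/5)·R.
x-coordinate: (1/5)·10 + (3/5)·(-6) + (1/5)·(3/2) = -13/10.
y-coordinate: (1/5)·(-9) + (3/5)·18 + (1/5)·18 = 63/5.

(-13/10, 63/5)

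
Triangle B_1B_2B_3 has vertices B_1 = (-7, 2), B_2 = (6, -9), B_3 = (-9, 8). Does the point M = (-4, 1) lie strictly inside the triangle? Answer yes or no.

yes

Barycentric coordinates of M: (5/14, 2/7, 5/14).
The three coordinates are positive, positive, positive; a point is interior exactly when all three are positive.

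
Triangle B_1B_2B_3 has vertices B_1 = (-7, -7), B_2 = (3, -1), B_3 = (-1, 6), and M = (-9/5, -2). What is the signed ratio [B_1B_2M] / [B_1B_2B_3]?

[B_1B_2B_3] = ½·((-7)·(-1−6) + 3·(6−(-7)) + (-1)·(-7−(-1))) = ½·(49 + 39 + 6) = 47.
[B_1B_2M] = ½·((-7)·(-1−(-2)) + 3·(-2−(-7)) + (-9/5)·(-7−(-1))) = ½·(-7 + 15 + 54/5) = 47/5, so the ratio is (47/5)/47 = 1/5.

1/5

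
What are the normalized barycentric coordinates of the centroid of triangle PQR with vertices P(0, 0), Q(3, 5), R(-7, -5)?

The centroid is the average of the vertices, so each weight is 1/3.

(1/3, 1/3, 1/3)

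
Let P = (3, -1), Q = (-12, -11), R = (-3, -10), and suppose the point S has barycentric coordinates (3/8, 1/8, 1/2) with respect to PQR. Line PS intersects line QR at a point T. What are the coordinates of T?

(-24/5, -51/5)

Line PS meets QR where the P-coordinate vanishes; zeroing S's P-weight and renormalizing leaves Q, R-weights 1/8 : 1/2 → (1/5, 4/5).
So T = (1/5)·Q + (4/5)·R = (-24/5, -51/5).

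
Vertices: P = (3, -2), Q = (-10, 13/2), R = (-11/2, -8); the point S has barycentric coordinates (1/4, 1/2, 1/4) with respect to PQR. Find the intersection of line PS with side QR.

(-17/2, 5/3)

Line PS meets QR where the P-coordinate vanishes; zeroing S's P-weight and renormalizing leaves Q, R-weights 1/2 : 1/4 → (2/3, 1/3).
So T = (2/3)·Q + (1/3)·R = (-17/2, 5/3).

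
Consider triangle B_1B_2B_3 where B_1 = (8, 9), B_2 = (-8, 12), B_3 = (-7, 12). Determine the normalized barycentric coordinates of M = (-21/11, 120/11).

(4/11, 4/11, 3/11)

Signed area of the reference triangle: [B_1B_2B_3] = ½·(8·(12−12) + (-8)·(12−9) + (-7)·(9−12)) = ½·(0 − 24 + 21) = -3/2.
[MB_2B_3] = ½·((-21/11)·(12−12) + (-8)·(12−(120/11)) + (-7)·(120/11−12)) = ½·(0 − 96/11 + 84/11) = -6/11, so the B_1-coordinate is (-6/11)/(-3/2) = 4/11.
[B_1MB_3] = ½·(8·(120/11−12) + (-21/11)·(12−9) + (-7)·(9−(120/11))) = ½·(-96/11 − 63/11 + 147/11) = -6/11, so the B_2-coordinate is 4/11.
[B_1B_2M] = ½·(8·(12−(120/11)) + (-8)·(120/11−9) + (-21/11)·(9−12)) = ½·(96/11 − 168/11 + 63/11) = -9/22, so the B_3-coordinate is 3/11.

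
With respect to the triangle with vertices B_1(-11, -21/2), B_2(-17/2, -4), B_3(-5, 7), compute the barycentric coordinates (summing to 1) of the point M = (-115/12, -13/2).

Signed area of the reference triangle: [B_1B_2B_3] = ½·((-11)·(-4−7) + (-17/2)·(7−(-21/2)) + (-5)·(-21/2−(-4))) = ½·(121 − 595/4 + 65/2) = 19/8.
[MB_2B_3] = ½·((-115/12)·(-4−7) + (-17/2)·(7−(-13/2)) + (-5)·(-13/2−(-4))) = ½·(1265/12 − 459/4 + 25/2) = 19/12, so the B_1-coordinate is (19/12)/(19/8) = 2/3.
[B_1MB_3] = ½·((-11)·(-13/2−7) + (-115/12)·(7−(-21/2)) + (-5)·(-21/2−(-13/2))) = ½·(297/2 − 4025/24 + 20) = 19/48, so the B_2-coordinate is 1/6.
[B_1B_2M] = ½·((-11)·(-4−(-13/2)) + (-17/2)·(-13/2−(-21/2)) + (-115/12)·(-21/2−(-4))) = ½·(-55/2 − 34 + 1495/24) = 19/48, so the B_3-coordinate is 1/6.
Check: 2/3 + 1/6 + 1/6 = 1.

(2/3, 1/6, 1/6)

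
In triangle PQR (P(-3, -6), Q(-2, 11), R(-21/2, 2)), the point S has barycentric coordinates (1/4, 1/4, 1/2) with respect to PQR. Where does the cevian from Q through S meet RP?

Line QS meets RP where the Q-coordinate vanishes; zeroing S's Q-weight and renormalizing leaves R, P-weights 1/2 : 1/4 → (2/3, 1/3).
So T = (2/3)·R + (1/3)·P = (-8, -2/3).

(-8, -2/3)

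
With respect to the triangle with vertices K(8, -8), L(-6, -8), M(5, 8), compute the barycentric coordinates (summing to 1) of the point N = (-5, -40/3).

Signed area of the reference triangle: [KLM] = ½·(8·(-8−8) + (-6)·(8−(-8)) + 5·(-8−(-8))) = ½·(-128 − 96 + 0) = -112.
[NLM] = ½·((-5)·(-8−8) + (-6)·(8−(-40/3)) + 5·(-40/3−(-8))) = ½·(80 − 128 − 80/3) = -112/3, so the K-coordinate is (-112/3)/(-112) = 1/3.
[KNM] = ½·(8·(-40/3−8) + (-5)·(8−(-8)) + 5·(-8−(-40/3))) = ½·(-512/3 − 80 + 80/3) = -112, so the L-coordinate is 1.
[KLN] = ½·(8·(-8−(-40/3)) + (-6)·(-40/3−(-8)) + (-5)·(-8−(-8))) = ½·(128/3 + 32 + 0) = 112/3, so the M-coordinate is -1/3.

(1/3, 1, -1/3)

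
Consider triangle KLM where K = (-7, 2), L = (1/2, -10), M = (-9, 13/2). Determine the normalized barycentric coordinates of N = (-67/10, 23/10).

Signed area of the reference triangle: [KLM] = ½·((-7)·(-10−(13/2)) + (1/2)·(13/2−2) + (-9)·(2−(-10))) = ½·(231/2 + 9/4 − 108) = 39/8.
[NLM] = ½·((-67/10)·(-10−(13/2)) + (1/2)·(13/2−(23/10)) + (-9)·(23/10−(-10))) = ½·(2211/20 + 21/10 − 1107/10) = 39/40, so the K-coordinate is (39/40)/(39/8) = 1/5.
[KNM] = ½·((-7)·(23/10−(13/2)) + (-67/10)·(13/2−2) + (-9)·(2−(23/10))) = ½·(147/5 − 603/20 + 27/10) = 39/40, so the L-coordinate is 1/5.
[KLN] = ½·((-7)·(-10−(23/10)) + (1/2)·(23/10−2) + (-67/10)·(2−(-10))) = ½·(861/10 + 3/20 − 402/5) = 117/40, so the M-coordinate is 3/5.

(1/5, 1/5, 3/5)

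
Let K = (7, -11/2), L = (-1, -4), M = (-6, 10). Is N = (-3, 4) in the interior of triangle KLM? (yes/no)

Barycentric coordinates of N: (24/209, 63/209, 122/209).
The three coordinates are positive, positive, positive; a point is interior exactly when all three are positive.

yes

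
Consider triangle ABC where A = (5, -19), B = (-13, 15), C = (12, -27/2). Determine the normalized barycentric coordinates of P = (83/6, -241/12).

Signed area of the reference triangle: [ABC] = ½·(5·(15−(-27/2)) + (-13)·(-27/2−(-19)) + 12·(-19−15)) = ½·(285/2 − 143/2 − 408) = -337/2.
[PBC] = ½·((83/6)·(15−(-27/2)) + (-13)·(-27/2−(-241/12)) + 12·(-241/12−15)) = ½·(1577/4 − 1027/12 − 421) = -337/6, so the A-coordinate is (-337/6)/(-337/2) = 1/3.
[APC] = ½·(5·(-241/12−(-27/2)) + (83/6)·(-27/2−(-19)) + 12·(-19−(-241/12))) = ½·(-395/12 + 913/12 + 13) = 337/12, so the B-coordinate is -1/6.
[ABP] = ½·(5·(15−(-241/12)) + (-13)·(-241/12−(-19)) + (83/6)·(-19−15)) = ½·(2105/12 + 169/12 − 1411/3) = -1685/12, so the C-coordinate is 5/6.

(1/3, -1/6, 5/6)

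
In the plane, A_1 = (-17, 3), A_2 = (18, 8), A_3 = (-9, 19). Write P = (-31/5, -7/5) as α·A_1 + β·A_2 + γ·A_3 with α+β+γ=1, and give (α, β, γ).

(1, 2/5, -2/5)

Signed area of the reference triangle: [A_1A_2A_3] = ½·((-17)·(8−19) + 18·(19−3) + (-9)·(3−8)) = ½·(187 + 288 + 45) = 260.
[PA_2A_3] = ½·((-31/5)·(8−19) + 18·(19−(-7/5)) + (-9)·(-7/5−8)) = ½·(341/5 + 1836/5 + 423/5) = 260, so the A_1-coordinate is 260/260 = 1.
[A_1PA_3] = ½·((-17)·(-7/5−19) + (-31/5)·(19−3) + (-9)·(3−(-7/5))) = ½·(1734/5 − 496/5 − 198/5) = 104, so the A_2-coordinate is 2/5.
[A_1A_2P] = ½·((-17)·(8−(-7/5)) + 18·(-7/5−3) + (-31/5)·(3−8)) = ½·(-799/5 − 396/5 + 31) = -104, so the A_3-coordinate is -2/5.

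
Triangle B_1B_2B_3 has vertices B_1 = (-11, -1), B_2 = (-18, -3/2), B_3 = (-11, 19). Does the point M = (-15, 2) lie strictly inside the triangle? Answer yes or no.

Barycentric coordinates of M: (37/140, 4/7, 23/140).
The three coordinates are positive, positive, positive; a point is interior exactly when all three are positive.

yes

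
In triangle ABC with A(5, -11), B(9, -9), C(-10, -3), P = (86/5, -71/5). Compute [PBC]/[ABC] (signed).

4/5

[ABC] = ½·(5·(-9−(-3)) + 9·(-3−(-11)) + (-10)·(-11−(-9))) = ½·(-30 + 72 + 20) = 31.
[PBC] = ½·((86/5)·(-9−(-3)) + 9·(-3−(-71/5)) + (-10)·(-71/5−(-9))) = ½·(-516/5 + 504/5 + 52) = 124/5, so the ratio is (124/5)/31 = 4/5.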